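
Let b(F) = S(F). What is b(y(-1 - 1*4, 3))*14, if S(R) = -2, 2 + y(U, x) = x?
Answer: -28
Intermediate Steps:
y(U, x) = -2 + x
b(F) = -2
b(y(-1 - 1*4, 3))*14 = -2*14 = -28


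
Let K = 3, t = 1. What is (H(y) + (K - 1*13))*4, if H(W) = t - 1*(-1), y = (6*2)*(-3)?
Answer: -32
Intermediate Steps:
y = -36 (y = 12*(-3) = -36)
H(W) = 2 (H(W) = 1 - 1*(-1) = 1 + 1 = 2)
(H(y) + (K - 1*13))*4 = (2 + (3 - 1*13))*4 = (2 + (3 - 13))*4 = (2 - 10)*4 = -8*4 = -32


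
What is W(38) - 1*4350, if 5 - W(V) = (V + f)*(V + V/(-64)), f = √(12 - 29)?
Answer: -92263/16 - 1197*I*√17/32 ≈ -5766.4 - 154.23*I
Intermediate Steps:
f = I*√17 (f = √(-17) = I*√17 ≈ 4.1231*I)
W(V) = 5 - 63*V*(V + I*√17)/64 (W(V) = 5 - (V + I*√17)*(V + V/(-64)) = 5 - (V + I*√17)*(V + V*(-1/64)) = 5 - (V + I*√17)*(V - V/64) = 5 - (V + I*√17)*63*V/64 = 5 - 63*V*(V + I*√17)/64)
W(38) - 1*4350 = (5 - 63/64*38² - 63/64*I*38*√17) - 1*4350 = (5 - 63/64*1444 - 1197*I*√17/32) - 4350 = (5 - 22743/16 - 1197*I*√17/32) - 4350 = (-22663/16 - 1197*I*√17/32) - 4350 = -92263/16 - 1197*I*√17/32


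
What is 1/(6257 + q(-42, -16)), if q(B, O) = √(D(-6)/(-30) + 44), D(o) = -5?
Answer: 37542/234900029 - √1590/234900029 ≈ 0.00015965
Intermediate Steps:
q(B, O) = √1590/6 (q(B, O) = √(-5/(-30) + 44) = √(-5*(-1/30) + 44) = √(⅙ + 44) = √(265/6) = √1590/6)
1/(6257 + q(-42, -16)) = 1/(6257 + √1590/6)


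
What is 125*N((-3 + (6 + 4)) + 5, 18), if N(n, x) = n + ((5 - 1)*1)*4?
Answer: 3500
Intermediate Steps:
N(n, x) = 16 + n (N(n, x) = n + (4*1)*4 = n + 4*4 = n + 16 = 16 + n)
125*N((-3 + (6 + 4)) + 5, 18) = 125*(16 + ((-3 + (6 + 4)) + 5)) = 125*(16 + ((-3 + 10) + 5)) = 125*(16 + (7 + 5)) = 125*(16 + 12) = 125*28 = 3500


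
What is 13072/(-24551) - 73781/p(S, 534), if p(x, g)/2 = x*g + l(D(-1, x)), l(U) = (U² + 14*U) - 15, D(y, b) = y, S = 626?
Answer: -10550186195/16412638112 ≈ -0.64281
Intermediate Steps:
l(U) = -15 + U² + 14*U
p(x, g) = -56 + 2*g*x (p(x, g) = 2*(x*g + (-15 + (-1)² + 14*(-1))) = 2*(g*x + (-15 + 1 - 14)) = 2*(g*x - 28) = 2*(-28 + g*x) = -56 + 2*g*x)
13072/(-24551) - 73781/p(S, 534) = 13072/(-24551) - 73781/(-56 + 2*534*626) = 13072*(-1/24551) - 73781/(-56 + 668568) = -13072/24551 - 73781/668512 = -10550186195/16412638112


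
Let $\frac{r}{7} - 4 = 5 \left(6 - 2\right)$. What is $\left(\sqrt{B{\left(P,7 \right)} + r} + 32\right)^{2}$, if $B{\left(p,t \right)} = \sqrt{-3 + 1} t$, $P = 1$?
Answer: $\left(32 + \sqrt{7} \sqrt{24 + i \sqrt{2}}\right)^{2} \approx 2021.9 + 34.329 i$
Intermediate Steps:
$B{\left(p,t \right)} = i t \sqrt{2}$ ($B{\left(p,t \right)} = \sqrt{-2} t = i \sqrt{2} t = i t \sqrt{2}$)
$r = 168$ ($r = 28 + 7 \cdot 5 \left(6 - 2\right) = 28 + 7 \cdot 5 \cdot 4 = 28 + 7 \cdot 20 = 28 + 140 = 168$)
$\left(\sqrt{B{\left(P,7 \right)} + r} + 32\right)^{2} = \left(\sqrt{i 7 \sqrt{2} + 168} + 32\right)^{2} = \left(\sqrt{7 i \sqrt{2} + 168} + 32\right)^{2} = \left(\sqrt{168 + 7 i \sqrt{2}} + 32\right)^{2} = \left(32 + \sqrt{168 + 7 i \sqrt{2}}\right)^{2}$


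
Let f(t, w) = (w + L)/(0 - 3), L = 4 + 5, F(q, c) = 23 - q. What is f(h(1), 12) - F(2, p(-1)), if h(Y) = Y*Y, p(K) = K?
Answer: -28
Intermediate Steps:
h(Y) = Y²
L = 9
f(t, w) = -3 - w/3 (f(t, w) = (w + 9)/(0 - 3) = (9 + w)/(-3) = (9 + w)*(-⅓) = -3 - w/3)
f(h(1), 12) - F(2, p(-1)) = (-3 - ⅓*12) - (23 - 1*2) = (-3 - 4) - (23 - 2) = -7 - 1*21 = -7 - 21 = -28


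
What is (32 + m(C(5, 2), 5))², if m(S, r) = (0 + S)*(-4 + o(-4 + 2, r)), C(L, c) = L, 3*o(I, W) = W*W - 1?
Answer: 2704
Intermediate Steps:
o(I, W) = -⅓ + W²/3 (o(I, W) = (W*W - 1)/3 = (W² - 1)/3 = (-1 + W²)/3 = -⅓ + W²/3)
m(S, r) = S*(-13/3 + r²/3) (m(S, r) = (0 + S)*(-4 + (-⅓ + r²/3)) = S*(-13/3 + r²/3))
(32 + m(C(5, 2), 5))² = (32 + (⅓)*5*(-13 + 5²))² = (32 + (⅓)*5*(-13 + 25))² = (32 + (⅓)*5*12)² = (32 + 20)² = 52² = 2704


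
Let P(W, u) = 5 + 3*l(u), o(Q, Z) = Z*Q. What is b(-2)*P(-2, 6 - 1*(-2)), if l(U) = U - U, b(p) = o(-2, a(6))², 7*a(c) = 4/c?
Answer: 80/441 ≈ 0.18141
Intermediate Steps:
a(c) = 4/(7*c) (a(c) = (4/c)/7 = 4/(7*c))
o(Q, Z) = Q*Z
b(p) = 16/441 (b(p) = (-8/(7*6))² = (-2*2/21)² = (-4/21)² = 16/441)
l(U) = 0
P(W, u) = 5 (P(W, u) = 5 + 3*0 = 5 + 0 = 5)
b(-2)*P(-2, 6 - 1*(-2)) = (16/441)*5 = 80/441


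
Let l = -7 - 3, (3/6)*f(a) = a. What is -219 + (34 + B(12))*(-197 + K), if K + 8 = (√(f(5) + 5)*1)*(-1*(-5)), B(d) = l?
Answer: -5139 + 120*√15 ≈ -4674.2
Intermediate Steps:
f(a) = 2*a
l = -10
B(d) = -10
K = -8 + 5*√15 (K = -8 + (√(2*5 + 5)*1)*(-1*(-5)) = -8 + (√(10 + 5)*1)*5 = -8 + (√15*1)*5 = -8 + √15*5 = -8 + 5*√15 ≈ 11.365)
-219 + (34 + B(12))*(-197 + K) = -219 + (34 - 10)*(-197 + (-8 + 5*√15)) = -219 + 24*(-205 + 5*√15) = -219 + (-4920 + 120*√15) = -5139 + 120*√15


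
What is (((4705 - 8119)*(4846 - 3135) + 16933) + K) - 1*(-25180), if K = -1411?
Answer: -5800652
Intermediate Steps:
(((4705 - 8119)*(4846 - 3135) + 16933) + K) - 1*(-25180) = (((4705 - 8119)*(4846 - 3135) + 16933) - 1411) - 1*(-25180) = ((-3414*1711 + 16933) - 1411) + 25180 = ((-5841354 + 16933) - 1411) + 25180 = (-5824421 - 1411) + 25180 = -5825832 + 25180 = -5800652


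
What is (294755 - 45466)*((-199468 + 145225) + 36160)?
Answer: -4507892987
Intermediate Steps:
(294755 - 45466)*((-199468 + 145225) + 36160) = 249289*(-54243 + 36160) = 249289*(-18083) = -4507892987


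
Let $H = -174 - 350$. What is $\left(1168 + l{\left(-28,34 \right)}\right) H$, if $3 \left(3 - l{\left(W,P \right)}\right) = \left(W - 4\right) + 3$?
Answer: $- \frac{1856008}{3} \approx -6.1867 \cdot 10^{5}$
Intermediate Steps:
$l{\left(W,P \right)} = \frac{10}{3} - \frac{W}{3}$ ($l{\left(W,P \right)} = 3 - \frac{\left(W - 4\right) + 3}{3} = 3 - \frac{\left(-4 + W\right) + 3}{3} = 3 - \frac{-1 + W}{3} = 3 - \left(- \frac{1}{3} + \frac{W}{3}\right) = \frac{10}{3} - \frac{W}{3}$)
$H = -524$ ($H = -174 - 350 = -524$)
$\left(1168 + l{\left(-28,34 \right)}\right) H = \left(1168 + \left(\frac{10}{3} - - \frac{28}{3}\right)\right) \left(-524\right) = \left(1168 + \left(\frac{10}{3} + \frac{28}{3}\right)\right) \left(-524\right) = \left(1168 + \frac{38}{3}\right) \left(-524\right) = \frac{3542}{3} \left(-524\right) = - \frac{1856008}{3}$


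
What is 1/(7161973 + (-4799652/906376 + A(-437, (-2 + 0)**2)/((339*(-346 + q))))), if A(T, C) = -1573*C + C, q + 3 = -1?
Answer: 4480896350/32092035183689487 ≈ 1.3963e-7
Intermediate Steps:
q = -4 (q = -3 - 1 = -4)
A(T, C) = -1572*C
1/(7161973 + (-4799652/906376 + A(-437, (-2 + 0)**2)/((339*(-346 + q))))) = 1/(7161973 + (-4799652/906376 + (-1572*(-2 + 0)**2)/((339*(-346 - 4))))) = 1/(7161973 + (-4799652*1/906376 + (-1572*(-2)**2)/((339*(-350))))) = 1/(7161973 + (-1199913/226594 - 1572*4/(-118650))) = 1/(7161973 + (-1199913/226594 - 6288*(-1/118650))) = 1/(7161973 + (-1199913/226594 + 1048/19775)) = 1/(7161973 - 23490809063/4480896350) = 1/(32092035183689487/4480896350) = 4480896350/32092035183689487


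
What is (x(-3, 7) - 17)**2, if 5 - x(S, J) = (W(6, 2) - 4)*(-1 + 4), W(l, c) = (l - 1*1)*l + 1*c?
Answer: 9216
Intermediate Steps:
W(l, c) = c + l*(-1 + l) (W(l, c) = (l - 1)*l + c = (-1 + l)*l + c = l*(-1 + l) + c = c + l*(-1 + l))
x(S, J) = -79 (x(S, J) = 5 - ((2 + 6**2 - 1*6) - 4)*(-1 + 4) = 5 - ((2 + 36 - 6) - 4)*3 = 5 - (32 - 4)*3 = 5 - 28*3 = 5 - 1*84 = 5 - 84 = -79)
(x(-3, 7) - 17)**2 = (-79 - 17)**2 = (-96)**2 = 9216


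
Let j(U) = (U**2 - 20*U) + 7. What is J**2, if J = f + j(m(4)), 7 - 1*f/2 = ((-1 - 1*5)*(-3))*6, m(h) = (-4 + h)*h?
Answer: 38025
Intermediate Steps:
m(h) = h*(-4 + h)
j(U) = 7 + U**2 - 20*U
f = -202 (f = 14 - 2*(-1 - 1*5)*(-3)*6 = 14 - 2*(-1 - 5)*(-3)*6 = 14 - 2*(-6*(-3))*6 = 14 - 36*6 = 14 - 2*108 = 14 - 216 = -202)
J = -195 (J = -202 + (7 + (4*(-4 + 4))**2 - 80*(-4 + 4)) = -202 + (7 + (4*0)**2 - 80*0) = -202 + (7 + 0**2 - 20*0) = -202 + (7 + 0 + 0) = -202 + 7 = -195)
J**2 = (-195)**2 = 38025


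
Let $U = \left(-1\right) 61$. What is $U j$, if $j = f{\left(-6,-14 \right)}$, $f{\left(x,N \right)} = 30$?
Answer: $-1830$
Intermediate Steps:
$U = -61$
$j = 30$
$U j = \left(-61\right) 30 = -1830$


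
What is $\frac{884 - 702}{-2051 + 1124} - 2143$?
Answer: $- \frac{1986743}{927} \approx -2143.2$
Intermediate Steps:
$\frac{884 - 702}{-2051 + 1124} - 2143 = \frac{182}{-927} - 2143 = 182 \left(- \frac{1}{927}\right) - 2143 = - \frac{182}{927} - 2143 = - \frac{1986743}{927}$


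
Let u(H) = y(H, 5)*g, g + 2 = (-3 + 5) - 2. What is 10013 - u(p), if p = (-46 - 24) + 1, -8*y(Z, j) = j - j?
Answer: 10013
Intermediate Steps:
g = -2 (g = -2 + ((-3 + 5) - 2) = -2 + (2 - 2) = -2 + 0 = -2)
y(Z, j) = 0 (y(Z, j) = -(j - j)/8 = -1/8*0 = 0)
p = -69 (p = -70 + 1 = -69)
u(H) = 0 (u(H) = 0*(-2) = 0)
10013 - u(p) = 10013 - 1*0 = 10013 + 0 = 10013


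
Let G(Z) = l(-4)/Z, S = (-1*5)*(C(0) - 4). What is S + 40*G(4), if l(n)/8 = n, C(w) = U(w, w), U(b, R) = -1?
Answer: -295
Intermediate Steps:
C(w) = -1
l(n) = 8*n
S = 25 (S = (-1*5)*(-1 - 4) = -5*(-5) = 25)
G(Z) = -32/Z (G(Z) = (8*(-4))/Z = -32/Z)
S + 40*G(4) = 25 + 40*(-32/4) = 25 + 40*(-32*¼) = 25 + 40*(-8) = 25 - 320 = -295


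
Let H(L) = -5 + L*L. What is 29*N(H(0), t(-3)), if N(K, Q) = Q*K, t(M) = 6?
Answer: -870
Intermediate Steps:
H(L) = -5 + L**2
N(K, Q) = K*Q
29*N(H(0), t(-3)) = 29*((-5 + 0**2)*6) = 29*((-5 + 0)*6) = 29*(-5*6) = 29*(-30) = -870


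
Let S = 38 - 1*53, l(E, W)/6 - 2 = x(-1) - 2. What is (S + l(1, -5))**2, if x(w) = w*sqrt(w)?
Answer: 189 + 180*I ≈ 189.0 + 180.0*I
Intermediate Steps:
x(w) = w**(3/2)
l(E, W) = -6*I (l(E, W) = 12 + 6*((-1)**(3/2) - 2) = 12 + 6*(-I - 2) = 12 + 6*(-2 - I) = 12 + (-12 - 6*I) = -6*I)
S = -15 (S = 38 - 53 = -15)
(S + l(1, -5))**2 = (-15 - 6*I)**2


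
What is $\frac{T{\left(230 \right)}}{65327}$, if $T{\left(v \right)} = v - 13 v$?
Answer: $- \frac{2760}{65327} \approx -0.042249$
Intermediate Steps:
$T{\left(v \right)} = - 12 v$
$\frac{T{\left(230 \right)}}{65327} = \frac{\left(-12\right) 230}{65327} = \left(-2760\right) \frac{1}{65327} = - \frac{2760}{65327}$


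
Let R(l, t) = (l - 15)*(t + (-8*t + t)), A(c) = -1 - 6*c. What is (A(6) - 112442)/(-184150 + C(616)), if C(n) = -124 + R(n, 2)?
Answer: 112479/191486 ≈ 0.58740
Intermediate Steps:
R(l, t) = -6*t*(-15 + l) (R(l, t) = (-15 + l)*(t - 7*t) = (-15 + l)*(-6*t) = -6*t*(-15 + l))
C(n) = 56 - 12*n (C(n) = -124 + 6*2*(15 - n) = -124 + (180 - 12*n) = 56 - 12*n)
(A(6) - 112442)/(-184150 + C(616)) = ((-1 - 6*6) - 112442)/(-184150 + (56 - 12*616)) = ((-1 - 36) - 112442)/(-184150 + (56 - 7392)) = (-37 - 112442)/(-184150 - 7336) = -112479/(-191486) = -112479*(-1/191486) = 112479/191486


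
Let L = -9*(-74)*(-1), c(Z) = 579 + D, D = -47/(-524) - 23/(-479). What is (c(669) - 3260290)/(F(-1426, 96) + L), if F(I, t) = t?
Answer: 818174387591/143067720 ≈ 5718.8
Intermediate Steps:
D = 34565/250996 (D = -47*(-1/524) - 23*(-1/479) = 47/524 + 23/479 = 34565/250996 ≈ 0.13771)
c(Z) = 145361249/250996 (c(Z) = 579 + 34565/250996 = 145361249/250996)
L = -666 (L = 666*(-1) = -666)
(c(669) - 3260290)/(F(-1426, 96) + L) = (145361249/250996 - 3260290)/(96 - 666) = -818174387591/250996/(-570) = -818174387591/250996*(-1/570) = 818174387591/143067720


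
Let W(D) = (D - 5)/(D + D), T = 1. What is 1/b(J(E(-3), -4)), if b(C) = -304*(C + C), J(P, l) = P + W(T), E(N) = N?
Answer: 1/3040 ≈ 0.00032895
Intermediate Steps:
W(D) = (-5 + D)/(2*D) (W(D) = (-5 + D)/((2*D)) = (-5 + D)*(1/(2*D)) = (-5 + D)/(2*D))
J(P, l) = -2 + P (J(P, l) = P + (½)*(-5 + 1)/1 = P + (½)*1*(-4) = P - 2 = -2 + P)
b(C) = -608*C
1/b(J(E(-3), -4)) = 1/(-608*(-2 - 3)) = 1/(-608*(-5)) = 1/3040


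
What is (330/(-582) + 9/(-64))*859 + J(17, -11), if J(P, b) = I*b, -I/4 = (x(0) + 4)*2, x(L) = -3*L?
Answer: -1588371/6208 ≈ -255.86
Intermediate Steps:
I = -32 (I = -4*(-3*0 + 4)*2 = -4*(0 + 4)*2 = -16*2 = -4*8 = -32)
J(P, b) = -32*b
(330/(-582) + 9/(-64))*859 + J(17, -11) = (330/(-582) + 9/(-64))*859 - 32*(-11) = (330*(-1/582) + 9*(-1/64))*859 + 352 = (-55/97 - 9/64)*859 + 352 = -4393/6208*859 + 352 = -3773587/6208 + 352 = -1588371/6208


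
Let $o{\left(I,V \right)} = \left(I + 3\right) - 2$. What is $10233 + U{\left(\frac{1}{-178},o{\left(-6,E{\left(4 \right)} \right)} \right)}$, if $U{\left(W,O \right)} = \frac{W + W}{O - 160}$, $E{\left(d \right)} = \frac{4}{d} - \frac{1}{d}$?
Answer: $\frac{150271606}{14685} \approx 10233.0$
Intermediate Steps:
$E{\left(d \right)} = \frac{3}{d}$
$o{\left(I,V \right)} = 1 + I$ ($o{\left(I,V \right)} = \left(3 + I\right) - 2 = 1 + I$)
$U{\left(W,O \right)} = \frac{2 W}{-160 + O}$
$10233 + U{\left(\frac{1}{-178},o{\left(-6,E{\left(4 \right)} \right)} \right)} = 10233 + \frac{2}{\left(-178\right) \left(-160 + \left(1 - 6\right)\right)} = 10233 + 2 \left(- \frac{1}{178}\right) \frac{1}{-160 - 5} = 10233 + 2 \left(- \frac{1}{178}\right) \frac{1}{-165} = 10233 + 2 \left(- \frac{1}{178}\right) \left(- \frac{1}{165}\right) = 10233 + \frac{1}{14685} = \frac{150271606}{14685}$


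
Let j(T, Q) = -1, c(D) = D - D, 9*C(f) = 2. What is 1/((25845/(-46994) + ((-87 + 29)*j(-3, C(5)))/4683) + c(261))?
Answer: -220072902/118306483 ≈ -1.8602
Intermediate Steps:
C(f) = 2/9 (C(f) = (⅑)*2 = 2/9)
c(D) = 0
1/((25845/(-46994) + ((-87 + 29)*j(-3, C(5)))/4683) + c(261)) = 1/((25845/(-46994) + ((-87 + 29)*(-1))/4683) + 0) = 1/((25845*(-1/46994) - 58*(-1)*(1/4683)) + 0) = 1/((-25845/46994 + 58*(1/4683)) + 0) = 1/((-25845/46994 + 58/4683) + 0) = 1/(-118306483/220072902 + 0) = 1/(-118306483/220072902) = -220072902/118306483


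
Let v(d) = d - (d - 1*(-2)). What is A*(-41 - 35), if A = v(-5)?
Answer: 152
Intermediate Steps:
v(d) = -2 (v(d) = d - (d + 2) = d - (2 + d) = d + (-2 - d) = -2)
A = -2
A*(-41 - 35) = -2*(-41 - 35) = -2*(-76) = 152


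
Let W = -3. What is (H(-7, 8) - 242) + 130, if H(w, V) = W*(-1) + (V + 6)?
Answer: -95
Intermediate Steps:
H(w, V) = 9 + V (H(w, V) = -3*(-1) + (V + 6) = 3 + (6 + V) = 9 + V)
(H(-7, 8) - 242) + 130 = ((9 + 8) - 242) + 130 = (17 - 242) + 130 = -225 + 130 = -95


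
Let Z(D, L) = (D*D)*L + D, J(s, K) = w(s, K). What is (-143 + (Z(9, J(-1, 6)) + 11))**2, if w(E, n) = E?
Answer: 41616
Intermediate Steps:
J(s, K) = s
Z(D, L) = D + L*D**2 (Z(D, L) = D**2*L + D = L*D**2 + D = D + L*D**2)
(-143 + (Z(9, J(-1, 6)) + 11))**2 = (-143 + (9*(1 + 9*(-1)) + 11))**2 = (-143 + (9*(1 - 9) + 11))**2 = (-143 + (9*(-8) + 11))**2 = (-143 + (-72 + 11))**2 = (-143 - 61)**2 = (-204)**2 = 41616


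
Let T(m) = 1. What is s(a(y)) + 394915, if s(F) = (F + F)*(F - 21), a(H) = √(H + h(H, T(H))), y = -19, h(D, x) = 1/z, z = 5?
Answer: 1974387/5 - 42*I*√470/5 ≈ 3.9488e+5 - 182.11*I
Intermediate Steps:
h(D, x) = ⅕ (h(D, x) = 1/5 = ⅕)
a(H) = √(⅕ + H) (a(H) = √(H + ⅕) = √(⅕ + H))
s(F) = 2*F*(-21 + F) (s(F) = (2*F)*(-21 + F) = 2*F*(-21 + F))
s(a(y)) + 394915 = 2*(√(5 + 25*(-19))/5)*(-21 + √(5 + 25*(-19))/5) + 394915 = 2*(√(5 - 475)/5)*(-21 + √(5 - 475)/5) + 394915 = 2*(√(-470)/5)*(-21 + √(-470)/5) + 394915 = 2*((I*√470)/5)*(-21 + (I*√470)/5) + 394915 = 2*(I*√470/5)*(-21 + I*√470/5) + 394915 = 2*I*√470*(-21 + I*√470/5)/5 + 394915 = 394915 + 2*I*√470*(-21 + I*√470/5)/5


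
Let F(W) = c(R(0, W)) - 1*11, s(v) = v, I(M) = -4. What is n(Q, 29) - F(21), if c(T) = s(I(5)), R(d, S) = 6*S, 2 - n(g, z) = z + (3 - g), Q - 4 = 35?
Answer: 24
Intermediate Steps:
Q = 39 (Q = 4 + 35 = 39)
n(g, z) = -1 + g - z (n(g, z) = 2 - (z + (3 - g)) = 2 - (3 + z - g) = 2 + (-3 + g - z) = -1 + g - z)
c(T) = -4
F(W) = -15 (F(W) = -4 - 1*11 = -4 - 11 = -15)
n(Q, 29) - F(21) = (-1 + 39 - 1*29) - 1*(-15) = (-1 + 39 - 29) + 15 = 9 + 15 = 24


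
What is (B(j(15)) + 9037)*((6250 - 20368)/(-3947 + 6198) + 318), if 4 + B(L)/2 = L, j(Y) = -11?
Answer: 6320211900/2251 ≈ 2.8077e+6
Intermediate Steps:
B(L) = -8 + 2*L
(B(j(15)) + 9037)*((6250 - 20368)/(-3947 + 6198) + 318) = ((-8 + 2*(-11)) + 9037)*((6250 - 20368)/(-3947 + 6198) + 318) = ((-8 - 22) + 9037)*(-14118/2251 + 318) = (-30 + 9037)*(-14118*1/2251 + 318) = 9007*(-14118/2251 + 318) = 9007*(701700/2251) = 6320211900/2251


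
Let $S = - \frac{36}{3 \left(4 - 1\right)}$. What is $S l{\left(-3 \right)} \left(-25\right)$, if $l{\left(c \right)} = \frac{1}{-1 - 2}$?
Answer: $- \frac{100}{3} \approx -33.333$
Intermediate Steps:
$l{\left(c \right)} = - \frac{1}{3}$ ($l{\left(c \right)} = \frac{1}{-3} = - \frac{1}{3}$)
$S = -4$ ($S = - \frac{36}{3 \cdot 3} = - \frac{36}{9} = \left(-36\right) \frac{1}{9} = -4$)
$S l{\left(-3 \right)} \left(-25\right) = \left(-4\right) \left(- \frac{1}{3}\right) \left(-25\right) = \frac{4}{3} \left(-25\right) = - \frac{100}{3}$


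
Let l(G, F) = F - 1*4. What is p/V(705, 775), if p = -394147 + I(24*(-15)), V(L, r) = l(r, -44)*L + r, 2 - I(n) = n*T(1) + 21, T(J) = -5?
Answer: 395966/33065 ≈ 11.975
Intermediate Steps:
l(G, F) = -4 + F (l(G, F) = F - 4 = -4 + F)
I(n) = -19 + 5*n (I(n) = 2 - (n*(-5) + 21) = 2 - (-5*n + 21) = 2 - (21 - 5*n) = 2 + (-21 + 5*n) = -19 + 5*n)
V(L, r) = r - 48*L (V(L, r) = (-4 - 44)*L + r = -48*L + r = r - 48*L)
p = -395966 (p = -394147 + (-19 + 5*(24*(-15))) = -394147 + (-19 + 5*(-360)) = -394147 + (-19 - 1800) = -394147 - 1819 = -395966)
p/V(705, 775) = -395966/(775 - 48*705) = -395966/(775 - 33840) = -395966/(-33065) = -395966*(-1/33065) = 395966/33065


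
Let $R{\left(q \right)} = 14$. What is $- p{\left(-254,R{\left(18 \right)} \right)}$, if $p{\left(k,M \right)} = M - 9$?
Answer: $-5$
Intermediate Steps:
$p{\left(k,M \right)} = -9 + M$
$- p{\left(-254,R{\left(18 \right)} \right)} = - (-9 + 14) = \left(-1\right) 5 = -5$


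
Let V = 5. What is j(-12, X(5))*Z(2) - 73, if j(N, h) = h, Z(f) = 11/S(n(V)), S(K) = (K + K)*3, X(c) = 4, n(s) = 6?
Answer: -646/9 ≈ -71.778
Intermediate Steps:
S(K) = 6*K (S(K) = (2*K)*3 = 6*K)
Z(f) = 11/36 (Z(f) = 11/((6*6)) = 11/36)
j(-12, X(5))*Z(2) - 73 = 4*(11/36) - 73 = 11/9 - 73 = -646/9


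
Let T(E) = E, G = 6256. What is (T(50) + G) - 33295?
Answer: -26989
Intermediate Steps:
(T(50) + G) - 33295 = (50 + 6256) - 33295 = 6306 - 33295 = -26989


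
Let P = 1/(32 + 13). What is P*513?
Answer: 57/5 ≈ 11.400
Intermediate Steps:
P = 1/45 ≈ 0.022222
P*513 = (1/45)*513 = 57/5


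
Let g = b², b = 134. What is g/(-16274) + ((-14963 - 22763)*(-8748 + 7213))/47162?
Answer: 235392724367/191878597 ≈ 1226.8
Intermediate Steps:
g = 17956 (g = 134² = 17956)
g/(-16274) + ((-14963 - 22763)*(-8748 + 7213))/47162 = 17956/(-16274) + ((-14963 - 22763)*(-8748 + 7213))/47162 = 17956*(-1/16274) - 37726*(-1535)*(1/47162) = -8978/8137 + 57909410*(1/47162) = -8978/8137 + 28954705/23581 = 235392724367/191878597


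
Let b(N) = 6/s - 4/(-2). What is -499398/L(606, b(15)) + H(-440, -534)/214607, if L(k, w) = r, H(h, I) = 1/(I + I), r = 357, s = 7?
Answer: -38154053144735/27274832844 ≈ -1398.9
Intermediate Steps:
b(N) = 20/7 (b(N) = 6/7 - 4/(-2) = 6*(⅐) - 4*(-½) = 6/7 + 2 = 20/7)
H(h, I) = 1/(2*I)
L(k, w) = 357
-499398/L(606, b(15)) + H(-440, -534)/214607 = -499398/357 + ((½)/(-534))/214607 = -499398*1/357 + ((½)*(-1/534))*(1/214607) = -166466/119 - 1/1068*1/214607 = -166466/119 - 1/229200276 = -38154053144735/27274832844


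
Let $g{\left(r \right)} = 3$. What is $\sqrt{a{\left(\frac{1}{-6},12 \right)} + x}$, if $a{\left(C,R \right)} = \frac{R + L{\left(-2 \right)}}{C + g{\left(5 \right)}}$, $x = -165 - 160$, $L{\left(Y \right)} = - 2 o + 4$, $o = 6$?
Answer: $\frac{i \sqrt{93517}}{17} \approx 17.989 i$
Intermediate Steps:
$L{\left(Y \right)} = -8$ ($L{\left(Y \right)} = \left(-2\right) 6 + 4 = -12 + 4 = -8$)
$x = -325$ ($x = -165 - 160 = -325$)
$a{\left(C,R \right)} = \frac{-8 + R}{3 + C}$ ($a{\left(C,R \right)} = \frac{R - 8}{C + 3} = \frac{-8 + R}{3 + C}$)
$\sqrt{a{\left(\frac{1}{-6},12 \right)} + x} = \sqrt{\frac{-8 + 12}{3 + \frac{1}{-6}} - 325} = \sqrt{\frac{1}{3 - \frac{1}{6}} \cdot 4 - 325} = \sqrt{\frac{1}{\frac{17}{6}} \cdot 4 - 325} = \sqrt{\frac{6}{17} \cdot 4 - 325} = \sqrt{\frac{24}{17} - 325} = \sqrt{- \frac{5501}{17}} = \frac{i \sqrt{93517}}{17}$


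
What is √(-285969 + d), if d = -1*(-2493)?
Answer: 2*I*√70869 ≈ 532.42*I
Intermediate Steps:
d = 2493
√(-285969 + d) = √(-285969 + 2493) = √(-283476) = 2*I*√70869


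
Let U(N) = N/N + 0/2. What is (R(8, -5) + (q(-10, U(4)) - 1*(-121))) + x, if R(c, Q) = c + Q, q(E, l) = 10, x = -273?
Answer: -139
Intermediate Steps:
U(N) = 1 (U(N) = 1 + 0*(½) = 1 + 0 = 1)
R(c, Q) = Q + c
(R(8, -5) + (q(-10, U(4)) - 1*(-121))) + x = ((-5 + 8) + (10 - 1*(-121))) - 273 = (3 + (10 + 121)) - 273 = (3 + 131) - 273 = 134 - 273 = -139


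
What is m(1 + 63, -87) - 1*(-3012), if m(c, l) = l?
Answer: 2925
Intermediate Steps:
m(1 + 63, -87) - 1*(-3012) = -87 - 1*(-3012) = -87 + 3012 = 2925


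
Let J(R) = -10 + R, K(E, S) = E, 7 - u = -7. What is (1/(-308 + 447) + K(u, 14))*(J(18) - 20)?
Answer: -23364/139 ≈ -168.09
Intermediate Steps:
u = 14 (u = 7 - 1*(-7) = 7 + 7 = 14)
(1/(-308 + 447) + K(u, 14))*(J(18) - 20) = (1/(-308 + 447) + 14)*((-10 + 18) - 20) = (1/139 + 14)*(8 - 20) = (1/139 + 14)*(-12) = (1947/139)*(-12) = -23364/139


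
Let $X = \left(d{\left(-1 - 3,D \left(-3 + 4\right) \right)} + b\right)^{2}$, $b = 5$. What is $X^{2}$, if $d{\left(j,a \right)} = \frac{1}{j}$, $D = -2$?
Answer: $\frac{130321}{256} \approx 509.07$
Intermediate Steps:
$X = \frac{361}{16}$ ($X = \left(\frac{1}{-1 - 3} + 5\right)^{2} = \left(\frac{1}{-4} + 5\right)^{2} = \left(- \frac{1}{4} + 5\right)^{2} = \left(\frac{19}{4}\right)^{2} = \frac{361}{16} \approx 22.563$)
$X^{2} = \left(\frac{361}{16}\right)^{2} = \frac{130321}{256}$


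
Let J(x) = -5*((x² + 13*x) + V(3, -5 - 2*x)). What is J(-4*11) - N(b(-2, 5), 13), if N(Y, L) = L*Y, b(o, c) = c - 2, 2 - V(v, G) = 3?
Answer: -6854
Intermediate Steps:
V(v, G) = -1 (V(v, G) = 2 - 1*3 = 2 - 3 = -1)
b(o, c) = -2 + c
J(x) = 5 - 65*x - 5*x² (J(x) = -5*((x² + 13*x) - 1) = -5*(-1 + x² + 13*x) = 5 - 65*x - 5*x²)
J(-4*11) - N(b(-2, 5), 13) = (5 - (-260)*11 - 5*(-4*11)²) - 13*(-2 + 5) = (5 - 65*(-44) - 5*(-44)²) - 13*3 = (5 + 2860 - 5*1936) - 1*39 = (5 + 2860 - 9680) - 39 = -6815 - 39 = -6854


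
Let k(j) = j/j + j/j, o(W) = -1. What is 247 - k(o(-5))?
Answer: 245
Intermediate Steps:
k(j) = 2 (k(j) = 1 + 1 = 2)
247 - k(o(-5)) = 247 - 1*2 = 247 - 2 = 245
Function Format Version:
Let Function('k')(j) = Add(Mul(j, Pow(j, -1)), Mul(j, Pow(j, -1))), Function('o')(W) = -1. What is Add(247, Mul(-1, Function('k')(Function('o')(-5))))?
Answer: 245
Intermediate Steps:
Function('k')(j) = 2 (Function('k')(j) = Add(1, 1) = 2)
Add(247, Mul(-1, Function('k')(Function('o')(-5)))) = Add(247, Mul(-1, 2)) = Add(247, -2) = 245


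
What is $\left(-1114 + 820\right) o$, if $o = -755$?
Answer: $221970$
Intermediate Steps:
$\left(-1114 + 820\right) o = \left(-1114 + 820\right) \left(-755\right) = \left(-294\right) \left(-755\right) = 221970$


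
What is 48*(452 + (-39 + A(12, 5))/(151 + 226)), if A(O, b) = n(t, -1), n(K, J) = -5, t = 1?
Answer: 8177280/377 ≈ 21690.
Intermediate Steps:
A(O, b) = -5
48*(452 + (-39 + A(12, 5))/(151 + 226)) = 48*(452 + (-39 - 5)/(151 + 226)) = 48*(452 - 44/377) = 48*(170360/377) = 8177280/377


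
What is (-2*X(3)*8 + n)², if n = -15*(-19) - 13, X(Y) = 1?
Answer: 65536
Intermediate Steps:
n = 272 (n = 285 - 13 = 272)
(-2*X(3)*8 + n)² = (-2*1*8 + 272)² = (-2*8 + 272)² = (-16 + 272)² = 256² = 65536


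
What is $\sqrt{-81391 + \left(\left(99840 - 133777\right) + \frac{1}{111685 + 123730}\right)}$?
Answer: $\frac{7 i \sqrt{130438844663865}}{235415} \approx 339.6 i$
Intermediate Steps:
$\sqrt{-81391 + \left(\left(99840 - 133777\right) + \frac{1}{111685 + 123730}\right)} = \sqrt{-81391 - \left(33937 - \frac{1}{235415}\right)} = \sqrt{-81391 + \left(-33937 + \frac{1}{235415}\right)} = \sqrt{-81391 - \frac{7989278854}{235415}} = \sqrt{- \frac{27149941119}{235415}} = \frac{7 i \sqrt{130438844663865}}{235415}$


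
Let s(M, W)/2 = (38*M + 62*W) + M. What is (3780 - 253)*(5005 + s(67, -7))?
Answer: 33023301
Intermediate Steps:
s(M, W) = 78*M + 124*W (s(M, W) = 2*((38*M + 62*W) + M) = 2*(39*M + 62*W) = 78*M + 124*W)
(3780 - 253)*(5005 + s(67, -7)) = (3780 - 253)*(5005 + (78*67 + 124*(-7))) = 3527*(5005 + (5226 - 868)) = 3527*(5005 + 4358) = 3527*9363 = 33023301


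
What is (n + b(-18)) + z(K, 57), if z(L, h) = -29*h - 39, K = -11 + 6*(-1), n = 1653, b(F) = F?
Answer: -57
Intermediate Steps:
K = -17 (K = -11 - 6 = -17)
z(L, h) = -39 - 29*h
(n + b(-18)) + z(K, 57) = (1653 - 18) + (-39 - 29*57) = 1635 + (-39 - 1653) = 1635 - 1692 = -57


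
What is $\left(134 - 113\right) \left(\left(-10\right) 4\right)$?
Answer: $-840$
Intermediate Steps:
$\left(134 - 113\right) \left(\left(-10\right) 4\right) = 21 \left(-40\right) = -840$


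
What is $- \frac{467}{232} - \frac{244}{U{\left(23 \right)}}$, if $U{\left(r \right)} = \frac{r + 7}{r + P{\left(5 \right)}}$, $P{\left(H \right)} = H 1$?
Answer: $- \frac{799517}{3480} \approx -229.75$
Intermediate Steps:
$P{\left(H \right)} = H$
$U{\left(r \right)} = \frac{7 + r}{5 + r}$ ($U{\left(r \right)} = \frac{r + 7}{r + 5} = \frac{7 + r}{5 + r}$)
$- \frac{467}{232} - \frac{244}{U{\left(23 \right)}} = - \frac{467}{232} - \frac{244}{\frac{1}{5 + 23} \left(7 + 23\right)} = \left(-467\right) \frac{1}{232} - \frac{244}{\frac{1}{28} \cdot 30} = - \frac{467}{232} - \frac{244}{\frac{1}{28} \cdot 30} = - \frac{467}{232} - \frac{244}{\frac{15}{14}} = - \frac{467}{232} - \frac{3416}{15} = - \frac{799517}{3480}$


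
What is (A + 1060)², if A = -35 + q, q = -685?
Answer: 115600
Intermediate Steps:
A = -720 (A = -35 - 685 = -720)
(A + 1060)² = (-720 + 1060)² = 340² = 115600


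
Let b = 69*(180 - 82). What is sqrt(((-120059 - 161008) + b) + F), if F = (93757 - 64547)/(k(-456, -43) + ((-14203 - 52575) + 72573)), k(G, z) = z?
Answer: 5*I*sqrt(22688377897)/1438 ≈ 523.74*I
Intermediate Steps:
b = 6762 (b = 69*98 = 6762)
F = 14605/2876 (F = (93757 - 64547)/(-43 + ((-14203 - 52575) + 72573)) = 29210/(-43 + (-66778 + 72573)) = 29210/(-43 + 5795) = 29210/5752 = 29210*(1/5752) = 14605/2876 ≈ 5.0782)
sqrt(((-120059 - 161008) + b) + F) = sqrt(((-120059 - 161008) + 6762) + 14605/2876) = sqrt((-281067 + 6762) + 14605/2876) = sqrt(-274305 + 14605/2876) = sqrt(-788886575/2876) = 5*I*sqrt(22688377897)/1438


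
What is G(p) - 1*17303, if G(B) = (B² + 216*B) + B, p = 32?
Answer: -9335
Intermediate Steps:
G(B) = B² + 217*B
G(p) - 1*17303 = 32*(217 + 32) - 1*17303 = 32*249 - 17303 = 7968 - 17303 = -9335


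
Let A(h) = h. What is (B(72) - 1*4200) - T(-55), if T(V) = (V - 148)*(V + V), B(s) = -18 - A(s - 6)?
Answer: -26614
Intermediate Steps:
B(s) = -12 - s (B(s) = -18 - (s - 6) = -18 - (-6 + s) = -18 + (6 - s) = -12 - s)
T(V) = 2*V*(-148 + V) (T(V) = (-148 + V)*(2*V) = 2*V*(-148 + V))
(B(72) - 1*4200) - T(-55) = ((-12 - 1*72) - 1*4200) - 2*(-55)*(-148 - 55) = ((-12 - 72) - 4200) - 2*(-55)*(-203) = (-84 - 4200) - 1*22330 = -4284 - 22330 = -26614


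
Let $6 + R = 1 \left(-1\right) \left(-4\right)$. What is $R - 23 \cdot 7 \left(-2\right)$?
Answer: $320$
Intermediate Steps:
$R = -2$ ($R = -6 + 1 \left(-1\right) \left(-4\right) = -6 - -4 = -6 + 4 = -2$)
$R - 23 \cdot 7 \left(-2\right) = -2 - 23 \cdot 7 \left(-2\right) = -2 - -322 = -2 + 322 = 320$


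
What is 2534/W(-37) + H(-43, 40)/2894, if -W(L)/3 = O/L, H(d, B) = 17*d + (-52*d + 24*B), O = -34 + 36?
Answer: 135675221/8682 ≈ 15627.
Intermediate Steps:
O = 2
H(d, B) = -35*d + 24*B
W(L) = -6/L
2534/W(-37) + H(-43, 40)/2894 = 2534/((-6/(-37))) + (-35*(-43) + 24*40)/2894 = 2534/((-6*(-1/37))) + (1505 + 960)*(1/2894) = 2534/(6/37) + 2465*(1/2894) = 2534*(37/6) + 2465/2894 = 46879/3 + 2465/2894 = 135675221/8682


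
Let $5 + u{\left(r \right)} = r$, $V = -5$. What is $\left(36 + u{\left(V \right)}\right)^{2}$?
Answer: $676$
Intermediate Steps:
$u{\left(r \right)} = -5 + r$
$\left(36 + u{\left(V \right)}\right)^{2} = \left(36 - 10\right)^{2} = 26^{2} = 676$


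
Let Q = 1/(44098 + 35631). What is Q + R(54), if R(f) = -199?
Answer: -15866070/79729 ≈ -199.00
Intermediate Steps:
Q = 1/79729 ≈ 1.2542e-5
Q + R(54) = 1/79729 - 199 = -15866070/79729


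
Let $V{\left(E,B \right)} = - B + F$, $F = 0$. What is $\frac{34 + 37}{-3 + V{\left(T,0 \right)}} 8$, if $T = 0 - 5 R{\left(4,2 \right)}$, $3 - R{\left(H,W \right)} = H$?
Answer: $- \frac{568}{3} \approx -189.33$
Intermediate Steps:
$R{\left(H,W \right)} = 3 - H$
$T = 5$ ($T = 0 - 5 \left(3 - 4\right) = 0 - -5 = 0 + 5 = 5$)
$V{\left(E,B \right)} = - B$ ($V{\left(E,B \right)} = - B + 0 = - B$)
$\frac{34 + 37}{-3 + V{\left(T,0 \right)}} 8 = \frac{34 + 37}{-3 - 0} \cdot 8 = \frac{71}{-3 + 0} \cdot 8 = \frac{71}{-3} \cdot 8 = 71 \left(- \frac{1}{3}\right) 8 = \left(- \frac{71}{3}\right) 8 = - \frac{568}{3}$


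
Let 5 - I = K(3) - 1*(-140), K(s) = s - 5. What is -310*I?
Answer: 41230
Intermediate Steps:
K(s) = -5 + s
I = -133 (I = 5 - ((-5 + 3) - 1*(-140)) = 5 - (-2 + 140) = 5 - 1*138 = 5 - 138 = -133)
-310*I = -310*(-133) = 41230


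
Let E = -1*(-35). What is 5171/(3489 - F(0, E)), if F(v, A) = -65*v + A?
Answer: 5171/3454 ≈ 1.4971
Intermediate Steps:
E = 35
F(v, A) = A - 65*v
5171/(3489 - F(0, E)) = 5171/(3489 - (35 - 65*0)) = 5171/(3489 - (35 + 0)) = 5171/(3489 - 1*35) = 5171/(3489 - 35) = 5171/3454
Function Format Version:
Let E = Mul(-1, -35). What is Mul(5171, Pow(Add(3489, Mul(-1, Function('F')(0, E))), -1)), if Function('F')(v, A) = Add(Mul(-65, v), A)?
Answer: Rational(5171, 3454) ≈ 1.4971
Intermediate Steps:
E = 35
Function('F')(v, A) = Add(A, Mul(-65, v))
Mul(5171, Pow(Add(3489, Mul(-1, Function('F')(0, E))), -1)) = Mul(5171, Pow(Add(3489, Mul(-1, Add(35, Mul(-65, 0)))), -1)) = Mul(5171, Pow(Add(3489, Mul(-1, Add(35, 0))), -1)) = Mul(5171, Pow(Add(3489, Mul(-1, 35)), -1)) = Mul(5171, Pow(Add(3489, -35), -1)) = Mul(5171, Pow(3454, -1)) = Mul(5171, Rational(1, 3454)) = Rational(5171, 3454)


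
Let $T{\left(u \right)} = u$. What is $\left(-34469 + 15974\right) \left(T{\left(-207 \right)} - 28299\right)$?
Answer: $527218470$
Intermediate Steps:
$\left(-34469 + 15974\right) \left(T{\left(-207 \right)} - 28299\right) = \left(-34469 + 15974\right) \left(-207 - 28299\right) = \left(-18495\right) \left(-28506\right) = 527218470$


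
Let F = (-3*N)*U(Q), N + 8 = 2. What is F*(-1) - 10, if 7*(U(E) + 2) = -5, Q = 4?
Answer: 272/7 ≈ 38.857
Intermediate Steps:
N = -6 (N = -8 + 2 = -6)
U(E) = -19/7 (U(E) = -2 + (⅐)*(-5) = -2 - 5/7 = -19/7)
F = -342/7 (F = -3*(-6)*(-19/7) = 18*(-19/7) = -342/7 ≈ -48.857)
F*(-1) - 10 = -342/7*(-1) - 10 = 342/7 - 10 = 272/7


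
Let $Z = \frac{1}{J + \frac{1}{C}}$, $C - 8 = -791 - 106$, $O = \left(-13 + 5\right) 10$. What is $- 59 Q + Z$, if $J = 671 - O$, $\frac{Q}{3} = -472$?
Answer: $\frac{55777149961}{667638} \approx 83544.0$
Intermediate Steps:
$O = -80$ ($O = \left(-8\right) 10 = -80$)
$Q = -1416$ ($Q = 3 \left(-472\right) = -1416$)
$J = 751$ ($J = 671 - -80 = 671 + 80 = 751$)
$C = -889$ ($C = 8 - 897 = -889$)
$Z = \frac{889}{667638}$ ($Z = \frac{1}{751 + \frac{1}{-889}} = \frac{1}{751 - \frac{1}{889}} = \frac{1}{\frac{667638}{889}} = \frac{889}{667638} \approx 0.0013316$)
$- 59 Q + Z = \left(-59\right) \left(-1416\right) + \frac{889}{667638} = 83544 + \frac{889}{667638} = \frac{55777149961}{667638}$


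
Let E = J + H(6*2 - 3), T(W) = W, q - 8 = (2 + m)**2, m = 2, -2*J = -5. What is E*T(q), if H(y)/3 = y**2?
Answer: 5892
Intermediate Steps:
J = 5/2 (J = -1/2*(-5) = 5/2 ≈ 2.5000)
q = 24 (q = 8 + (2 + 2)**2 = 8 + 4**2 = 8 + 16 = 24)
H(y) = 3*y**2
E = 491/2 (E = 5/2 + 3*(6*2 - 3)**2 = 5/2 + 3*(12 - 3)**2 = 5/2 + 3*9**2 = 5/2 + 3*81 = 5/2 + 243 = 491/2 ≈ 245.50)
E*T(q) = (491/2)*24 = 5892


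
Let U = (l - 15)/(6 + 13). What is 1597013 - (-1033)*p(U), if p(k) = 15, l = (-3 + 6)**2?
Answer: 1612508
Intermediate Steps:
l = 9 (l = 3**2 = 9)
U = -6/19 (U = (9 - 15)/(6 + 13) = -6/19 ≈ -0.31579)
1597013 - (-1033)*p(U) = 1597013 - (-1033)*15 = 1597013 - 1*(-15495) = 1597013 + 15495 = 1612508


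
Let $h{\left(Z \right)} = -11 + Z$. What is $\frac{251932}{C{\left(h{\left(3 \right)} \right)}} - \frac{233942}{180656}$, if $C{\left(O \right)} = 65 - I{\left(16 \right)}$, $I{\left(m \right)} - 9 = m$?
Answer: $\frac{2843979357}{451640} \approx 6297.0$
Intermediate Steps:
$I{\left(m \right)} = 9 + m$
$C{\left(O \right)} = 40$ ($C{\left(O \right)} = 65 - \left(9 + 16\right) = 65 - 25 = 40$)
$\frac{251932}{C{\left(h{\left(3 \right)} \right)}} - \frac{233942}{180656} = \frac{251932}{40} - \frac{233942}{180656} = 251932 \cdot \frac{1}{40} - \frac{116971}{90328} = \frac{62983}{10} - \frac{116971}{90328} = \frac{2843979357}{451640}$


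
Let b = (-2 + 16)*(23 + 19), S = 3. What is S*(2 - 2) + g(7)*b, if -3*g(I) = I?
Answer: -1372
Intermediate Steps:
g(I) = -I/3
b = 588 (b = 14*42 = 588)
S*(2 - 2) + g(7)*b = 3*(2 - 2) - ⅓*7*588 = 3*0 - 7/3*588 = 0 - 1372 = -1372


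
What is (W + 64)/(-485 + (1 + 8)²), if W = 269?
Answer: -333/404 ≈ -0.82426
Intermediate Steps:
(W + 64)/(-485 + (1 + 8)²) = (269 + 64)/(-485 + (1 + 8)²) = 333/(-485 + 9²) = 333/(-485 + 81) = 333/(-404) = 333*(-1/404) = -333/404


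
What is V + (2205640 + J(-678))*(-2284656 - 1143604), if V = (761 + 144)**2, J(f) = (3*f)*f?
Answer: -12289255376895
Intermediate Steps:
J(f) = 3*f**2
V = 819025 (V = 905**2 = 819025)
V + (2205640 + J(-678))*(-2284656 - 1143604) = 819025 + (2205640 + 3*(-678)**2)*(-2284656 - 1143604) = 819025 + (2205640 + 3*459684)*(-3428260) = 819025 + (2205640 + 1379052)*(-3428260) = 819025 + 3584692*(-3428260) = 819025 - 12289256195920 = -12289255376895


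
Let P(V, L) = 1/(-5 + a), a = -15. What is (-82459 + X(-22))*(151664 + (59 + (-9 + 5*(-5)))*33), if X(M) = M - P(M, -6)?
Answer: -251548751691/20 ≈ -1.2577e+10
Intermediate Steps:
P(V, L) = -1/20 (P(V, L) = 1/(-5 - 15) = 1/(-20) = -1/20)
X(M) = 1/20 + M (X(M) = M - 1*(-1/20) = M + 1/20 = 1/20 + M)
(-82459 + X(-22))*(151664 + (59 + (-9 + 5*(-5)))*33) = (-82459 + (1/20 - 22))*(151664 + (59 + (-9 + 5*(-5)))*33) = (-82459 - 439/20)*(151664 + (59 + (-9 - 25))*33) = -1649619*(151664 + (59 - 34)*33)/20 = -1649619*(151664 + 25*33)/20 = -1649619*(151664 + 825)/20 = -1649619/20*152489 = -251548751691/20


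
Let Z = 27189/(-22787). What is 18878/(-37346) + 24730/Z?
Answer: -10522912466201/507700197 ≈ -20727.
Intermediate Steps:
Z = -27189/22787 (Z = 27189*(-1/22787) = -27189/22787 ≈ -1.1932)
18878/(-37346) + 24730/Z = 18878/(-37346) + 24730/(-27189/22787) = 18878*(-1/37346) + 24730*(-22787/27189) = -9439/18673 - 563522510/27189 = -10522912466201/507700197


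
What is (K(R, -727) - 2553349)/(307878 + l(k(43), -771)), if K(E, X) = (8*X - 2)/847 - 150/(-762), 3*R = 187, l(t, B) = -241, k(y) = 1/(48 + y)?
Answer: -274661916292/33092204453 ≈ -8.2999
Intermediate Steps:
R = 187/3 (R = (⅓)*187 = 187/3 ≈ 62.333)
K(E, X) = 20921/107569 + 8*X/847 (K(E, X) = (-2 + 8*X)*(1/847) - 150*(-1/762) = (-2/847 + 8*X/847) + 25/127 = 20921/107569 + 8*X/847)
(K(R, -727) - 2553349)/(307878 + l(k(43), -771)) = ((20921/107569 + (8/847)*(-727)) - 2553349)/(307878 - 241) = ((20921/107569 - 5816/847) - 2553349)/307637 = (-717711/107569 - 2553349)*(1/307637) = -274661916292/107569*1/307637 = -274661916292/33092204453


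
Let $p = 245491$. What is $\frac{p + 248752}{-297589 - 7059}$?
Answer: $- \frac{494243}{304648} \approx -1.6223$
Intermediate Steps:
$\frac{p + 248752}{-297589 - 7059} = \frac{245491 + 248752}{-297589 - 7059} = \frac{494243}{-304648} = 494243 \left(- \frac{1}{304648}\right) = - \frac{494243}{304648}$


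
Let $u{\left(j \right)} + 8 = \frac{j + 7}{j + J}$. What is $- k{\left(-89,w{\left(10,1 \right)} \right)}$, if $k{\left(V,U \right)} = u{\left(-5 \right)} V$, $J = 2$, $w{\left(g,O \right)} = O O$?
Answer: $- \frac{2314}{3} \approx -771.33$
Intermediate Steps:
$w{\left(g,O \right)} = O^{2}$
$u{\left(j \right)} = -8 + \frac{7 + j}{2 + j}$ ($u{\left(j \right)} = -8 + \frac{j + 7}{j + 2} = -8 + \frac{7 + j}{2 + j}$)
$k{\left(V,U \right)} = - \frac{26 V}{3}$ ($k{\left(V,U \right)} = \frac{-9 - -35}{2 - 5} V = \frac{-9 + 35}{-3} V = \left(- \frac{1}{3}\right) 26 V = - \frac{26 V}{3}$)
$- k{\left(-89,w{\left(10,1 \right)} \right)} = - \frac{\left(-26\right) \left(-89\right)}{3} = \left(-1\right) \frac{2314}{3} = - \frac{2314}{3}$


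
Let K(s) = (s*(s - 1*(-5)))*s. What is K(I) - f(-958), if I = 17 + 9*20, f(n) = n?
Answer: 7840376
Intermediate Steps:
I = 197 (I = 17 + 180 = 197)
K(s) = s²*(5 + s) (K(s) = (s*(s + 5))*s = (s*(5 + s))*s = s²*(5 + s))
K(I) - f(-958) = 197²*(5 + 197) - 1*(-958) = 38809*202 + 958 = 7839418 + 958 = 7840376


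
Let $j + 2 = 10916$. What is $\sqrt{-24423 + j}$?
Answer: $3 i \sqrt{1501} \approx 116.23 i$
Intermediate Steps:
$j = 10914$ ($j = -2 + 10916 = 10914$)
$\sqrt{-24423 + j} = \sqrt{-24423 + 10914} = \sqrt{-13509} = 3 i \sqrt{1501}$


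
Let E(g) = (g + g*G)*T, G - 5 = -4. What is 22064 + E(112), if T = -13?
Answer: 19152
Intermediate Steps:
G = 1 (G = 5 - 4 = 1)
E(g) = -26*g (E(g) = (g + g*1)*(-13) = (g + g)*(-13) = (2*g)*(-13) = -26*g)
22064 + E(112) = 22064 - 26*112 = 22064 - 2912 = 19152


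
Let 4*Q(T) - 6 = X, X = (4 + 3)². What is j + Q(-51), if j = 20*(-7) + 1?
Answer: -501/4 ≈ -125.25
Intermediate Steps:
X = 49 (X = 7² = 49)
Q(T) = 55/4 (Q(T) = 3/2 + (¼)*49 = 3/2 + 49/4 = 55/4)
j = -139 (j = -140 + 1 = -139)
j + Q(-51) = -139 + 55/4 = -501/4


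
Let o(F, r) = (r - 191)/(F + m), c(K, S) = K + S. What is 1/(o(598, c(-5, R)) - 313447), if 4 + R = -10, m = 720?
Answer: -659/206561678 ≈ -3.1903e-6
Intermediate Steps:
R = -14 (R = -4 - 10 = -14)
o(F, r) = (-191 + r)/(720 + F) (o(F, r) = (r - 191)/(F + 720) = (-191 + r)/(720 + F))
1/(o(598, c(-5, R)) - 313447) = 1/((-191 + (-5 - 14))/(720 + 598) - 313447) = 1/((-191 - 19)/1318 - 313447) = 1/((1/1318)*(-210) - 313447) = 1/(-105/659 - 313447) = 1/(-206561678/659) = -659/206561678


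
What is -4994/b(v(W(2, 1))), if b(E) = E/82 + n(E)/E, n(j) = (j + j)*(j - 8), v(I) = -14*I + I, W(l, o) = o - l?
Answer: -409508/833 ≈ -491.61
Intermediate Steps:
v(I) = -13*I
n(j) = 2*j*(-8 + j) (n(j) = (2*j)*(-8 + j) = 2*j*(-8 + j))
b(E) = -16 + 165*E/82 (b(E) = E/82 + (2*E*(-8 + E))/E = E*(1/82) + (-16 + 2*E) = E/82 + (-16 + 2*E) = -16 + 165*E/82)
-4994/b(v(W(2, 1))) = -4994/(-16 + 165*(-13*(1 - 1*2))/82) = -4994/(-16 + 165*(-13*(1 - 2))/82) = -4994/(-16 + 165*(-13*(-1))/82) = -4994/(-16 + (165/82)*13) = -4994/(-16 + 2145/82) = -4994/833/82 = -4994*82/833 = -409508/833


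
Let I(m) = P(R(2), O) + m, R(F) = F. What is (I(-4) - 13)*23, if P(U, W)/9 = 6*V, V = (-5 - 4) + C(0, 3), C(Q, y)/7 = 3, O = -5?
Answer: 14513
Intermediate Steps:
C(Q, y) = 21 (C(Q, y) = 7*3 = 21)
V = 12 (V = (-5 - 4) + 21 = -9 + 21 = 12)
P(U, W) = 648 (P(U, W) = 9*(6*12) = 9*72 = 648)
I(m) = 648 + m
(I(-4) - 13)*23 = ((648 - 4) - 13)*23 = (644 - 13)*23 = 631*23 = 14513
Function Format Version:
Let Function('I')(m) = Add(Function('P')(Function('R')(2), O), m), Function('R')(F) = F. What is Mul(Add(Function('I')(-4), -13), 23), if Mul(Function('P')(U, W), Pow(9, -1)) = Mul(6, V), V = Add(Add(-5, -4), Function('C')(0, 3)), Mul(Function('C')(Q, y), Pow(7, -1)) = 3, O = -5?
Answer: 14513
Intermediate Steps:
Function('C')(Q, y) = 21 (Function('C')(Q, y) = Mul(7, 3) = 21)
V = 12 (V = Add(Add(-5, -4), 21) = Add(-9, 21) = 12)
Function('P')(U, W) = 648 (Function('P')(U, W) = Mul(9, Mul(6, 12)) = Mul(9, 72) = 648)
Function('I')(m) = Add(648, m)
Mul(Add(Function('I')(-4), -13), 23) = Mul(Add(Add(648, -4), -13), 23) = Mul(Add(644, -13), 23) = Mul(631, 23) = 14513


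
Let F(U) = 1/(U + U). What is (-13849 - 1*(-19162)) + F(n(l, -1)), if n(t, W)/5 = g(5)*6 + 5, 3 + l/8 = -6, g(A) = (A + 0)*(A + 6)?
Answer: 17798551/3350 ≈ 5313.0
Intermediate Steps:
g(A) = A*(6 + A)
l = -72 (l = -24 + 8*(-6) = -24 - 48 = -72)
n(t, W) = 1675 (n(t, W) = 5*((5*(6 + 5))*6 + 5) = 5*((5*11)*6 + 5) = 5*(55*6 + 5) = 5*(330 + 5) = 5*335 = 1675)
F(U) = 1/(2*U)
(-13849 - 1*(-19162)) + F(n(l, -1)) = (-13849 - 1*(-19162)) + (½)/1675 = (-13849 + 19162) + (½)*(1/1675) = 5313 + 1/3350 = 17798551/3350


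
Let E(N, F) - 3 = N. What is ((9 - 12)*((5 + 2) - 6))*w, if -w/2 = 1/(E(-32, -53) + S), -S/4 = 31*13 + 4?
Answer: -6/1657 ≈ -0.0036210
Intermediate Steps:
E(N, F) = 3 + N
S = -1628 (S = -4*(31*13 + 4) = -4*(403 + 4) = -4*407 = -1628)
w = 2/1657 (w = -2/((3 - 32) - 1628) = -2/(-29 - 1628) = -2/(-1657) = -2*(-1/1657) = 2/1657 ≈ 0.0012070)
((9 - 12)*((5 + 2) - 6))*w = ((9 - 12)*((5 + 2) - 6))*(2/1657) = -3*(7 - 6)*(2/1657) = -3*1*(2/1657) = -3*2/1657 = -6/1657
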